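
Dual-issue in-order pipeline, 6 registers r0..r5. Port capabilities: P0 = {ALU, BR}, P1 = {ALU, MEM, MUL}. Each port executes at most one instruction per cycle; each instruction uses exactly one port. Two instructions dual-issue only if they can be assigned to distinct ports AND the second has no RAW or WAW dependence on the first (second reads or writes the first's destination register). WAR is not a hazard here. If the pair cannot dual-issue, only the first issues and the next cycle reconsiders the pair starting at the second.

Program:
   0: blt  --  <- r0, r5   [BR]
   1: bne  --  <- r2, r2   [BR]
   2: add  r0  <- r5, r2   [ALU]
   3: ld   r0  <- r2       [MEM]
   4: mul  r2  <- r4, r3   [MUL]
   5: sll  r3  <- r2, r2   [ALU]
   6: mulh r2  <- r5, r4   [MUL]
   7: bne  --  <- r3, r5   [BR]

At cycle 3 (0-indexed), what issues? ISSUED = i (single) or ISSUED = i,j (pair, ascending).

[0] i0  blt  -- no-port BR/BR
[1] i1+i2  bne+add  -- dual
[2] i3  ld  -- no-port MEM/MUL
[3] i4  mul  -- RAW r2
[4] i5+i6  sll+mulh  -- dual
[5] i7  bne  -- tail

ISSUED = 4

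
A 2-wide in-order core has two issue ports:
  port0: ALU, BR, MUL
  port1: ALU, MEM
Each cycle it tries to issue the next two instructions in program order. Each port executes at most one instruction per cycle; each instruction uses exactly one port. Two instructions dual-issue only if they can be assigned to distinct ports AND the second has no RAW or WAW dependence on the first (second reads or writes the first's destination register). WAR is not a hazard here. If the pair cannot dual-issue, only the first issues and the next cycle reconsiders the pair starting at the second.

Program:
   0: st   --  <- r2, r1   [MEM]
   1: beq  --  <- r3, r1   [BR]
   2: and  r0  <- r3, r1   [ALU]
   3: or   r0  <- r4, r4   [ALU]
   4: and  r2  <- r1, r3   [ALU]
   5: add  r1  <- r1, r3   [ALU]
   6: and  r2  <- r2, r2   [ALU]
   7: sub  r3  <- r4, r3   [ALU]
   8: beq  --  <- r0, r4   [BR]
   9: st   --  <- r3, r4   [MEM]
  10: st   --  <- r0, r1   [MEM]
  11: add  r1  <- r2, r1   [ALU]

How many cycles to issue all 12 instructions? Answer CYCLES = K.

  cy0 -> i0&i1 (st.MEM+beq.BR) 2-wide
  cy1 -> i2 (and.ALU) WAW r0
  cy2 -> i3&i4 (or.ALU+and.ALU) 2-wide
  cy3 -> i5&i6 (add.ALU+and.ALU) 2-wide
  cy4 -> i7&i8 (sub.ALU+beq.BR) 2-wide
  cy5 -> i9 (st.MEM) no-port MEM/MEM
  cy6 -> i10&i11 (st.MEM+add.ALU) 2-wide

CYCLES = 7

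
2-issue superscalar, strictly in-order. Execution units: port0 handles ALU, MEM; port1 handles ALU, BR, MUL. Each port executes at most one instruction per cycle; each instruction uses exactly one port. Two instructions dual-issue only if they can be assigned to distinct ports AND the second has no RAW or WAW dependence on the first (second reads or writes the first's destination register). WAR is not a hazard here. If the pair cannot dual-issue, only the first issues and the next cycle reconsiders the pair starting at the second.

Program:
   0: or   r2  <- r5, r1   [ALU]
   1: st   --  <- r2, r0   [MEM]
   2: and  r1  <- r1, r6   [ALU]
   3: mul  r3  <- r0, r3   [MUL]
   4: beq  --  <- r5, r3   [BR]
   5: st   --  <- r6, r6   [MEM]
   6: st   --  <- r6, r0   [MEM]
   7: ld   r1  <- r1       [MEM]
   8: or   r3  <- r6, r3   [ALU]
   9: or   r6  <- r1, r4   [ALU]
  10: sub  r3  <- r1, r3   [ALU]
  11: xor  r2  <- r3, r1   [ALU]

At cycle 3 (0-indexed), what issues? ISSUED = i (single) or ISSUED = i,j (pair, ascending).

ISSUED = 4,5

#0 head=0: or i0 RAW r2
#1 head=1: st+and i1+i2 2-wide
#2 head=3: mul i3 no-port MUL/BR
#3 head=4: beq+st i4+i5 2-wide
#4 head=6: st i6 no-port MEM/MEM
#5 head=7: ld+or i7+i8 2-wide
#6 head=9: or+sub i9+i10 2-wide
#7 head=11: xor i11 tail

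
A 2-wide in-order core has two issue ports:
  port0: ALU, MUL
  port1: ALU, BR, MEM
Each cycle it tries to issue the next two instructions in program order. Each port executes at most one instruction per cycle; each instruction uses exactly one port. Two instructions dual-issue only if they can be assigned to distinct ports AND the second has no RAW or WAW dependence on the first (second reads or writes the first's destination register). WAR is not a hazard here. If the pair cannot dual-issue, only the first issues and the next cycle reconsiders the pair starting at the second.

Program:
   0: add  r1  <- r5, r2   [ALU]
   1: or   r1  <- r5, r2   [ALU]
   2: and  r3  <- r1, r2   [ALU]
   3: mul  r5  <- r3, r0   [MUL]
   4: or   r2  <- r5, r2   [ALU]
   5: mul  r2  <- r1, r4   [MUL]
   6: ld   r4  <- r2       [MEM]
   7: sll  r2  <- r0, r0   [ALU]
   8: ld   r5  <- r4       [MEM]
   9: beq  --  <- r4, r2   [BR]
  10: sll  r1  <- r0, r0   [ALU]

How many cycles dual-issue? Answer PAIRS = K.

[0] i0  add.ALU  -- WAW r1
[1] i1  or.ALU  -- RAW r1
[2] i2  and.ALU  -- RAW r3
[3] i3  mul.MUL  -- RAW r5
[4] i4  or.ALU  -- WAW r2
[5] i5  mul.MUL  -- RAW r2
[6] i6/i7  ld.MEM sll.ALU  -- dual
[7] i8  ld.MEM  -- no-port MEM/BR
[8] i9/i10  beq.BR sll.ALU  -- dual

PAIRS = 2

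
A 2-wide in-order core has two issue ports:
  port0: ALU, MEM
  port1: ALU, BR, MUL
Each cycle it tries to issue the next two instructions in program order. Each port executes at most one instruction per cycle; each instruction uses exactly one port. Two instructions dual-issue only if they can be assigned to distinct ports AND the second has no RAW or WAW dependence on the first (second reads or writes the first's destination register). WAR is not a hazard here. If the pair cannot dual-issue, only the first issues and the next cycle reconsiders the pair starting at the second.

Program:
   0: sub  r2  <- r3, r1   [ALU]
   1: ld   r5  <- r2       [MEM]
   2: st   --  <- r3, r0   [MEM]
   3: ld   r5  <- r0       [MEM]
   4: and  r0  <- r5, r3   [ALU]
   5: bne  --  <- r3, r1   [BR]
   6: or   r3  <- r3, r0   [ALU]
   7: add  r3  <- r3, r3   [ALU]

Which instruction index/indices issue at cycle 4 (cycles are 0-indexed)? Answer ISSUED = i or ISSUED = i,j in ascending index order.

ISSUED = 4,5

0. sub @i0  | RAW r2
1. ld @i1  | no-port MEM/MEM
2. st @i2  | no-port MEM/MEM
3. ld @i3  | RAW r5
4. and+bne @i4+i5  | dual
5. or @i6  | RAW+WAW r3
6. add @i7  | tail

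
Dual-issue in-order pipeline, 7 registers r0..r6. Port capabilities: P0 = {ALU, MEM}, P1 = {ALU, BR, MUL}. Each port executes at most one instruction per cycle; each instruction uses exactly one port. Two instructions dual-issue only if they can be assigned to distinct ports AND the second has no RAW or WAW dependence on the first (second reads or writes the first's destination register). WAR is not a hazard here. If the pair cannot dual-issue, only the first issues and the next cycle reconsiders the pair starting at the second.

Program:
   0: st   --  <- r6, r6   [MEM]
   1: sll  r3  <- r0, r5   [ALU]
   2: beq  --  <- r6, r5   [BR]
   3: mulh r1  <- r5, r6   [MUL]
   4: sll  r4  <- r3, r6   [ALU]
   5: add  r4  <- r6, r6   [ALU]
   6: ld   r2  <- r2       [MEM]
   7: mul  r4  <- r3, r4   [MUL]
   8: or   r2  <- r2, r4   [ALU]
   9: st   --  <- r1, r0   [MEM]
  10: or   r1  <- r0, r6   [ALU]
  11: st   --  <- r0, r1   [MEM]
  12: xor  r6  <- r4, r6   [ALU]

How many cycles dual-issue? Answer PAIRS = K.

c0: i0&i1 st.MEM+sll.ALU  2-wide
c1: i2 beq.BR  no-port BR/MUL
c2: i3&i4 mulh.MUL+sll.ALU  2-wide
c3: i5&i6 add.ALU+ld.MEM  2-wide
c4: i7 mul.MUL  RAW r4
c5: i8&i9 or.ALU+st.MEM  2-wide
c6: i10 or.ALU  RAW r1
c7: i11&i12 st.MEM+xor.ALU  2-wide

PAIRS = 5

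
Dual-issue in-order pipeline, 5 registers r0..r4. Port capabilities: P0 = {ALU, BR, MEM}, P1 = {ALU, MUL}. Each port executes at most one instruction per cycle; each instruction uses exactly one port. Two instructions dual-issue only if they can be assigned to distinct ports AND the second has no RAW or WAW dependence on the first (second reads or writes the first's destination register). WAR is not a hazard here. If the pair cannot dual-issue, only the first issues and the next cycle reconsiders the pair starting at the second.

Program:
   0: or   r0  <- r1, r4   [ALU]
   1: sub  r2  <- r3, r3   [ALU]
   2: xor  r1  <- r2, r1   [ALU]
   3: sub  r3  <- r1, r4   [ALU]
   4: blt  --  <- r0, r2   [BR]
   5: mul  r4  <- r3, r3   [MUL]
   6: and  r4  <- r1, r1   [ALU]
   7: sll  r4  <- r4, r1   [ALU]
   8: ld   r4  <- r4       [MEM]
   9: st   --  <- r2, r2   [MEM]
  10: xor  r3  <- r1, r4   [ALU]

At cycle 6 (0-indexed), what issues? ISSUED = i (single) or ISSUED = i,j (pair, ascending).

  cy0 -> i0/i1 (or sub) dual
  cy1 -> i2 (xor) RAW r1
  cy2 -> i3/i4 (sub blt) dual
  cy3 -> i5 (mul) WAW r4
  cy4 -> i6 (and) RAW+WAW r4
  cy5 -> i7 (sll) RAW+WAW r4
  cy6 -> i8 (ld) no-port MEM/MEM
  cy7 -> i9/i10 (st xor) dual

ISSUED = 8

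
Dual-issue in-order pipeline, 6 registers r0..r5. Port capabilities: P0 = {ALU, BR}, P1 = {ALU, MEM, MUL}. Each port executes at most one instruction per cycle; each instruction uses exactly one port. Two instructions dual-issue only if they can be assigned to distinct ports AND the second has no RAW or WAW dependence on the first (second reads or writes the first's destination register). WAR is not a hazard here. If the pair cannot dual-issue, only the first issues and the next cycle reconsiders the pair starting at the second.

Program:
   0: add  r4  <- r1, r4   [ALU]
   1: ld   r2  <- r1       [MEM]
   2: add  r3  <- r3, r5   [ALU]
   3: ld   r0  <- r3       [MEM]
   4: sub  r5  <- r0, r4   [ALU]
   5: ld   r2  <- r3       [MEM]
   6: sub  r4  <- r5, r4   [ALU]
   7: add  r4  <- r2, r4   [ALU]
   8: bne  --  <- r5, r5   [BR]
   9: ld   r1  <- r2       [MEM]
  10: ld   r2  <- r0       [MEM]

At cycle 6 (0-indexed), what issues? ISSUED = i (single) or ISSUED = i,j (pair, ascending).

t=0 i0,i1:add.ALU ld.MEM ; dual
t=1 i2:add.ALU ; RAW r3
t=2 i3:ld.MEM ; RAW r0
t=3 i4,i5:sub.ALU ld.MEM ; dual
t=4 i6:sub.ALU ; RAW+WAW r4
t=5 i7,i8:add.ALU bne.BR ; dual
t=6 i9:ld.MEM ; no-port MEM/MEM
t=7 i10:ld.MEM ; tail

ISSUED = 9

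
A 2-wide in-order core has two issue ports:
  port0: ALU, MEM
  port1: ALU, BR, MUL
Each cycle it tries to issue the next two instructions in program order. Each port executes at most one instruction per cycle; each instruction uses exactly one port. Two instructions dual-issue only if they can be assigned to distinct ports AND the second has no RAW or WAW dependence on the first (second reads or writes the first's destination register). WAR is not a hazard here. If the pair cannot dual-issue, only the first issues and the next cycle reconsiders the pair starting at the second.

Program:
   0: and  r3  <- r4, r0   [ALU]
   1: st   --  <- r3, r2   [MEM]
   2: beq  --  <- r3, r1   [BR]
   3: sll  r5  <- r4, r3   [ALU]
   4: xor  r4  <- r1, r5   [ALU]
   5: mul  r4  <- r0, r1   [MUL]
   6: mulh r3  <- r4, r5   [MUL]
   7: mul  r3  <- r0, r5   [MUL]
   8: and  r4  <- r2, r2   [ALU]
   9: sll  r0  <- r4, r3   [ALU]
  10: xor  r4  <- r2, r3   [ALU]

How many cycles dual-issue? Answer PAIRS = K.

PAIRS = 3

c0: i0 and  RAW r3
c1: i1&i2 st/beq  2-wide
c2: i3 sll  RAW r5
c3: i4 xor  WAW r4
c4: i5 mul  no-port MUL/MUL
c5: i6 mulh  no-port MUL/MUL
c6: i7&i8 mul/and  2-wide
c7: i9&i10 sll/xor  2-wide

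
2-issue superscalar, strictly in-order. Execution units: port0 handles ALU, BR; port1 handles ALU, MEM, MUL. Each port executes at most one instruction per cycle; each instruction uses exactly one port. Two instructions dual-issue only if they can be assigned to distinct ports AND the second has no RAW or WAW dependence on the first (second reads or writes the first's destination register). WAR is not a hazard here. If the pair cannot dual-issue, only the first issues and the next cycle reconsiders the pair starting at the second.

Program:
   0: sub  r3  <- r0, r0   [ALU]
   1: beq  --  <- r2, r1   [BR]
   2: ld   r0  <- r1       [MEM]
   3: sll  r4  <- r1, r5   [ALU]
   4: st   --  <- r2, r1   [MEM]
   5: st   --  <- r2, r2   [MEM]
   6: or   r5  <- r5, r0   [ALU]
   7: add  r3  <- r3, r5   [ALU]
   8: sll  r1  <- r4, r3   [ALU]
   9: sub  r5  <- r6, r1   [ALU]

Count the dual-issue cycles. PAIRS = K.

  cy0 -> i0/i1 (sub+beq) dual
  cy1 -> i2/i3 (ld+sll) dual
  cy2 -> i4 (st) no-port MEM/MEM
  cy3 -> i5/i6 (st+or) dual
  cy4 -> i7 (add) RAW r3
  cy5 -> i8 (sll) RAW r1
  cy6 -> i9 (sub) tail

PAIRS = 3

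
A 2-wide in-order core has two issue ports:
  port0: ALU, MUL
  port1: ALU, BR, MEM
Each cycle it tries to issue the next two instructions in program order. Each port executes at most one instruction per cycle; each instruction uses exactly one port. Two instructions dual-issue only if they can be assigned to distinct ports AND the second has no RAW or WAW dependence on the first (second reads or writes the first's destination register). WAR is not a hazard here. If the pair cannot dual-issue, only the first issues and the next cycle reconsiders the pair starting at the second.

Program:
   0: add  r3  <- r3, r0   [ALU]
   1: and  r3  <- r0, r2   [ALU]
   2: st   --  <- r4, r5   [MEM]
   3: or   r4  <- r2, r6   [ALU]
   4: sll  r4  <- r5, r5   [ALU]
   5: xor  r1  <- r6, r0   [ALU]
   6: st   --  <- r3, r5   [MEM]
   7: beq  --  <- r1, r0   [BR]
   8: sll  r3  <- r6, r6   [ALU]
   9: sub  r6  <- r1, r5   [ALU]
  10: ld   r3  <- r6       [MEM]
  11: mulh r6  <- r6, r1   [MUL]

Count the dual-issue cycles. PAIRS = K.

PAIRS = 4

#0 head=0: add i0 WAW r3
#1 head=1: and st i1+i2 2-wide
#2 head=3: or i3 WAW r4
#3 head=4: sll xor i4+i5 2-wide
#4 head=6: st i6 no-port MEM/BR
#5 head=7: beq sll i7+i8 2-wide
#6 head=9: sub i9 RAW r6
#7 head=10: ld mulh i10+i11 2-wide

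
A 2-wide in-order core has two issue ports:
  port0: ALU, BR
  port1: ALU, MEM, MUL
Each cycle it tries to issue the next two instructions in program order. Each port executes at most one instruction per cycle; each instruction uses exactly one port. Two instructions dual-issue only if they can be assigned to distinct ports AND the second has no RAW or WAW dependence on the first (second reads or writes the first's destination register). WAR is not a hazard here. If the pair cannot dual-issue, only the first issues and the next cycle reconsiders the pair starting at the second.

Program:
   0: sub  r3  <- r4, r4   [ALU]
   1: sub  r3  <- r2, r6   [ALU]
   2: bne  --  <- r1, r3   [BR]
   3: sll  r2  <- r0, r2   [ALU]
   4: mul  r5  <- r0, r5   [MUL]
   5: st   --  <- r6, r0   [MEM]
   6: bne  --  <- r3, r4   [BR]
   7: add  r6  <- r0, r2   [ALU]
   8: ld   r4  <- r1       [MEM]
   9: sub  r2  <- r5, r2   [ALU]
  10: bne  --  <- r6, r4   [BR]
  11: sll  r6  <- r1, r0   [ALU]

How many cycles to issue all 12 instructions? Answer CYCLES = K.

[0] i0  sub  -- WAW r3
[1] i1  sub  -- RAW r3
[2] i2,i3  bne+sll  -- 2-wide
[3] i4  mul  -- no-port MUL/MEM
[4] i5,i6  st+bne  -- 2-wide
[5] i7,i8  add+ld  -- 2-wide
[6] i9,i10  sub+bne  -- 2-wide
[7] i11  sll  -- tail

CYCLES = 8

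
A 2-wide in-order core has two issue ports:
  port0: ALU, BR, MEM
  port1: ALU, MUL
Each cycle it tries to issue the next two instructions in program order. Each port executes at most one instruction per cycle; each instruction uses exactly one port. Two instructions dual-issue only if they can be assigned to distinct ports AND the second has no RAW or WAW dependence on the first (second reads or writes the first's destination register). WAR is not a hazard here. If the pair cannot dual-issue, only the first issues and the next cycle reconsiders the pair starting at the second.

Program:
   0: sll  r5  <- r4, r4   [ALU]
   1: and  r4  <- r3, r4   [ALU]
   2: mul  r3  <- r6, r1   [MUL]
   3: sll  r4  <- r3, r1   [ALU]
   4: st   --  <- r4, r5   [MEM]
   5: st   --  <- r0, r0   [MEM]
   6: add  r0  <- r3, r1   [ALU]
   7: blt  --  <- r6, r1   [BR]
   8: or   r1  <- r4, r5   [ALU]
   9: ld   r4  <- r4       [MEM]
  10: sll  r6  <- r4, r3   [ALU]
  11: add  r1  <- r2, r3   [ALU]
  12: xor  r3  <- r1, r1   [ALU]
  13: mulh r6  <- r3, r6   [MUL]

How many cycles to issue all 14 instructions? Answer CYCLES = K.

  cy0 -> i0,i1 (sll+and) 2-wide
  cy1 -> i2 (mul) RAW r3
  cy2 -> i3 (sll) RAW r4
  cy3 -> i4 (st) no-port MEM/MEM
  cy4 -> i5,i6 (st+add) 2-wide
  cy5 -> i7,i8 (blt+or) 2-wide
  cy6 -> i9 (ld) RAW r4
  cy7 -> i10,i11 (sll+add) 2-wide
  cy8 -> i12 (xor) RAW r3
  cy9 -> i13 (mulh) tail

CYCLES = 10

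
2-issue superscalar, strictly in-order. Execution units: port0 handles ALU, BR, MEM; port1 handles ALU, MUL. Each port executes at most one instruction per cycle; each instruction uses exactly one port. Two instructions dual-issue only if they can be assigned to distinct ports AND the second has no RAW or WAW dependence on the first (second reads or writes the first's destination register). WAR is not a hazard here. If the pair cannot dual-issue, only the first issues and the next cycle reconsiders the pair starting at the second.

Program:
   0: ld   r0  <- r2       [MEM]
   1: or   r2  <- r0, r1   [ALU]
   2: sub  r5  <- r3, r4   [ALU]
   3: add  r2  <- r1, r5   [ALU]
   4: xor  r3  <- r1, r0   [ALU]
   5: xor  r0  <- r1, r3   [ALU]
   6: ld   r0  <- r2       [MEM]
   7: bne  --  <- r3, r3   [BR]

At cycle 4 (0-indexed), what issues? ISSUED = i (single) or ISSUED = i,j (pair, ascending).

  cy0 -> i0 (ld) RAW r0
  cy1 -> i1,i2 (or;sub) 2-wide
  cy2 -> i3,i4 (add;xor) 2-wide
  cy3 -> i5 (xor) WAW r0
  cy4 -> i6 (ld) no-port MEM/BR
  cy5 -> i7 (bne) tail

ISSUED = 6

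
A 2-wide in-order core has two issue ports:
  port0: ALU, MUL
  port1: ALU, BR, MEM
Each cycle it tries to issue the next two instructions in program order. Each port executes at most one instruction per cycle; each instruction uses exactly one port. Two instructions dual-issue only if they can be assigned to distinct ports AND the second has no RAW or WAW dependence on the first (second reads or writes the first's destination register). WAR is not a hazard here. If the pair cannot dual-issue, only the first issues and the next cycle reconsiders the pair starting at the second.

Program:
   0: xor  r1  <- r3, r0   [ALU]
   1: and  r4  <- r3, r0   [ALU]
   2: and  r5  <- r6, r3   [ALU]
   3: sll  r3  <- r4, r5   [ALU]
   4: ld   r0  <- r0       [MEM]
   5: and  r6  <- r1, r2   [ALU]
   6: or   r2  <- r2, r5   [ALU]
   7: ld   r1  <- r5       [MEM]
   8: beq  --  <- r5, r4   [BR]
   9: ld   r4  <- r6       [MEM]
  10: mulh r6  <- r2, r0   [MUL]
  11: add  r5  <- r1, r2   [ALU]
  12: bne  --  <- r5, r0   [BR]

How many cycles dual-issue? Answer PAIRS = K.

0. xor.ALU;and.ALU @i0&i1  | 2-wide
1. and.ALU @i2  | RAW r5
2. sll.ALU;ld.MEM @i3&i4  | 2-wide
3. and.ALU;or.ALU @i5&i6  | 2-wide
4. ld.MEM @i7  | no-port MEM/BR
5. beq.BR @i8  | no-port BR/MEM
6. ld.MEM;mulh.MUL @i9&i10  | 2-wide
7. add.ALU @i11  | RAW r5
8. bne.BR @i12  | tail

PAIRS = 4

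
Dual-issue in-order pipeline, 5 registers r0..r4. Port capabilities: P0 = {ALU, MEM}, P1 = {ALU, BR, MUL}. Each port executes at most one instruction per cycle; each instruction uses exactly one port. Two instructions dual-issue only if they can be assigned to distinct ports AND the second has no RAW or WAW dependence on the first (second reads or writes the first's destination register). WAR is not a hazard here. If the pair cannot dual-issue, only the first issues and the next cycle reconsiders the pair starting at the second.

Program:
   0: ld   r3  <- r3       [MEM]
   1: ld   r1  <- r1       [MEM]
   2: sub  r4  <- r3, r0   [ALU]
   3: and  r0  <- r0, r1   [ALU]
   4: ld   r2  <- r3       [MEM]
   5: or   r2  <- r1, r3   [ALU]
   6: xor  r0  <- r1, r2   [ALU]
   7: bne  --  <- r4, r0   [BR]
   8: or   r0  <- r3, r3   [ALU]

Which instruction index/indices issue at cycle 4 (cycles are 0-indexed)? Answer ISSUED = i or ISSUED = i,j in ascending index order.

  cy0 -> i0 (ld) no-port MEM/MEM
  cy1 -> i1&i2 (ld/sub) 2-wide
  cy2 -> i3&i4 (and/ld) 2-wide
  cy3 -> i5 (or) RAW r2
  cy4 -> i6 (xor) RAW r0
  cy5 -> i7&i8 (bne/or) 2-wide

ISSUED = 6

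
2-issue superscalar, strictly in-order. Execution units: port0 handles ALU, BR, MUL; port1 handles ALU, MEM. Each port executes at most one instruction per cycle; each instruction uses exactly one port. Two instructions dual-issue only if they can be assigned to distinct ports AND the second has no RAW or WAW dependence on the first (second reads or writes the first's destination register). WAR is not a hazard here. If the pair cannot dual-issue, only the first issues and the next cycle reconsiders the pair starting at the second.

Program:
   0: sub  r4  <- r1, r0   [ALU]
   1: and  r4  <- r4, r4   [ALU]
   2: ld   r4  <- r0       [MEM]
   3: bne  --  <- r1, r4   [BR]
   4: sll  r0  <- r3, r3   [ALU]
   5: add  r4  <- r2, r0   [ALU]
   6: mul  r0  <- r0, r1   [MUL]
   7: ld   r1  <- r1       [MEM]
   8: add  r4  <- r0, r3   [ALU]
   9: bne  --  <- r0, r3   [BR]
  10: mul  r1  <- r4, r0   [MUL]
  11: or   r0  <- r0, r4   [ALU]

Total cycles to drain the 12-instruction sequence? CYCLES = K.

#0 head=0: sub.ALU i0 RAW+WAW r4
#1 head=1: and.ALU i1 WAW r4
#2 head=2: ld.MEM i2 RAW r4
#3 head=3: bne.BR;sll.ALU i3&i4 2-wide
#4 head=5: add.ALU;mul.MUL i5&i6 2-wide
#5 head=7: ld.MEM;add.ALU i7&i8 2-wide
#6 head=9: bne.BR i9 no-port BR/MUL
#7 head=10: mul.MUL;or.ALU i10&i11 2-wide

CYCLES = 8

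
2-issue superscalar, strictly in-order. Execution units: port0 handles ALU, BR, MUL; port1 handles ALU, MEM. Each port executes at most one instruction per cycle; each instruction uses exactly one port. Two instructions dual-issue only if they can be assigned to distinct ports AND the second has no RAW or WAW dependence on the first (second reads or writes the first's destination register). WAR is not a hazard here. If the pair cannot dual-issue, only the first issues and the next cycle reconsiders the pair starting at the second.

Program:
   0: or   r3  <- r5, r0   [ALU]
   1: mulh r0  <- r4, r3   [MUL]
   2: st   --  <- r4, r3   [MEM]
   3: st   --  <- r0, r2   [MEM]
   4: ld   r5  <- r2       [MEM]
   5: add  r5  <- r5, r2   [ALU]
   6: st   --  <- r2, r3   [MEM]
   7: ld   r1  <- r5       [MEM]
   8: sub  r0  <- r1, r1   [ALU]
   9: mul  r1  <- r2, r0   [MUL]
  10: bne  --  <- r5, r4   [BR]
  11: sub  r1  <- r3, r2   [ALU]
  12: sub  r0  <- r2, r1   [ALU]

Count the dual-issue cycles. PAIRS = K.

PAIRS = 3

c0: i0 or.ALU  RAW r3
c1: i1+i2 mulh.MUL;st.MEM  2-wide
c2: i3 st.MEM  no-port MEM/MEM
c3: i4 ld.MEM  RAW+WAW r5
c4: i5+i6 add.ALU;st.MEM  2-wide
c5: i7 ld.MEM  RAW r1
c6: i8 sub.ALU  RAW r0
c7: i9 mul.MUL  no-port MUL/BR
c8: i10+i11 bne.BR;sub.ALU  2-wide
c9: i12 sub.ALU  tail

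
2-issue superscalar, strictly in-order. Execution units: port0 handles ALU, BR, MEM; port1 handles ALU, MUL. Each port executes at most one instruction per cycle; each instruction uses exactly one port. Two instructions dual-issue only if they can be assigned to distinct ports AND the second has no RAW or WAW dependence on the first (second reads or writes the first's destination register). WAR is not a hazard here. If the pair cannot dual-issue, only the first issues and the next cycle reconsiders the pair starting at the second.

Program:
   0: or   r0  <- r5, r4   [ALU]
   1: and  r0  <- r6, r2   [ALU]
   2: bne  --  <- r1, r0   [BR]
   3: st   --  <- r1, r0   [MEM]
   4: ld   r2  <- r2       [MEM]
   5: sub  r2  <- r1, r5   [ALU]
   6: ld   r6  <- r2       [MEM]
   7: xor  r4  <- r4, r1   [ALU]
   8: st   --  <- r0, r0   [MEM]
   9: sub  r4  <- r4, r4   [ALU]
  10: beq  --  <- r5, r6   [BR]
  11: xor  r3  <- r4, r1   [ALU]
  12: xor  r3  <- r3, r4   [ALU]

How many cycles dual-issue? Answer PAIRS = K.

t=0 i0:or.ALU ; WAW r0
t=1 i1:and.ALU ; RAW r0
t=2 i2:bne.BR ; no-port BR/MEM
t=3 i3:st.MEM ; no-port MEM/MEM
t=4 i4:ld.MEM ; WAW r2
t=5 i5:sub.ALU ; RAW r2
t=6 i6&i7:ld.MEM xor.ALU ; pair
t=7 i8&i9:st.MEM sub.ALU ; pair
t=8 i10&i11:beq.BR xor.ALU ; pair
t=9 i12:xor.ALU ; tail

PAIRS = 3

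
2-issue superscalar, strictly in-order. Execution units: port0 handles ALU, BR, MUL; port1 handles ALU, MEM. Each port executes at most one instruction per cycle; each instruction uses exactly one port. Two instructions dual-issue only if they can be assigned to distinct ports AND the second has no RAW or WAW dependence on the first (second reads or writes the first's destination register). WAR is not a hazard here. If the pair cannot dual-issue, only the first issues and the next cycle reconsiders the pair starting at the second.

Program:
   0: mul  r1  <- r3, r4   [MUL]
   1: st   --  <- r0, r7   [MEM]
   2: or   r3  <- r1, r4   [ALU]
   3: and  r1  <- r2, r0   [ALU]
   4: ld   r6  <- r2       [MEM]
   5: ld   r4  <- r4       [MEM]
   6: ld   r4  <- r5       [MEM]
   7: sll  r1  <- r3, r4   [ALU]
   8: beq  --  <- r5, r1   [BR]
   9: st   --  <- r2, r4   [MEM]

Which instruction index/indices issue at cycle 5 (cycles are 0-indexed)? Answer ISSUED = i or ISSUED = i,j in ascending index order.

ISSUED = 7

#0 head=0: mul;st i0&i1 2-wide
#1 head=2: or;and i2&i3 2-wide
#2 head=4: ld i4 no-port MEM/MEM
#3 head=5: ld i5 no-port MEM/MEM
#4 head=6: ld i6 RAW r4
#5 head=7: sll i7 RAW r1
#6 head=8: beq;st i8&i9 2-wide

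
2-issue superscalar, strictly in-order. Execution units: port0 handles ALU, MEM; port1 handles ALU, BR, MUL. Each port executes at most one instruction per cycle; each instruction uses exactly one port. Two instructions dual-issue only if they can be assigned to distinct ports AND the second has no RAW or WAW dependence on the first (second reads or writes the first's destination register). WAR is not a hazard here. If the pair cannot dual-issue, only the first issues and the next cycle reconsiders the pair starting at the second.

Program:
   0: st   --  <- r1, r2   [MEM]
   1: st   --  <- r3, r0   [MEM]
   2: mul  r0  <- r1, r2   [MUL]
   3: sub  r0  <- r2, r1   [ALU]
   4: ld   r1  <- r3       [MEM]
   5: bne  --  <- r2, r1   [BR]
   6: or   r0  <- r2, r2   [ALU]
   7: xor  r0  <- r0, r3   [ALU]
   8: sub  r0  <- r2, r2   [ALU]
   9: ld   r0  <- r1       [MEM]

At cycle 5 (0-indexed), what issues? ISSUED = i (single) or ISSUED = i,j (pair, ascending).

ISSUED = 8

[0] i0  st  -- no-port MEM/MEM
[1] i1/i2  st+mul  -- dual
[2] i3/i4  sub+ld  -- dual
[3] i5/i6  bne+or  -- dual
[4] i7  xor  -- WAW r0
[5] i8  sub  -- WAW r0
[6] i9  ld  -- tail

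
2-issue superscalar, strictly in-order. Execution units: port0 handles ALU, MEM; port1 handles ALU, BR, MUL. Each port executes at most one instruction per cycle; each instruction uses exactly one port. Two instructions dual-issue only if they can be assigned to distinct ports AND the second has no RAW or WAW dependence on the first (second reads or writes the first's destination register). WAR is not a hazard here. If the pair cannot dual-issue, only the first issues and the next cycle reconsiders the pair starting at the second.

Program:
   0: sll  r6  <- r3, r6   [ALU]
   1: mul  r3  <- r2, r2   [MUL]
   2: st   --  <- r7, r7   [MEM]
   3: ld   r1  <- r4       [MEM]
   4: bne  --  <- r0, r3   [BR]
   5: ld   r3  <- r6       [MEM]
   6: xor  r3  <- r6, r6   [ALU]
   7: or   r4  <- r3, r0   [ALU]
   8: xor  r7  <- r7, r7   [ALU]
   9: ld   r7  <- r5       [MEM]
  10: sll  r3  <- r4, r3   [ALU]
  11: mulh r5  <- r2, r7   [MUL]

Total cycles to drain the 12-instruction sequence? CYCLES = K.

t=0 i0+i1:sll+mul ; 2-wide
t=1 i2:st ; no-port MEM/MEM
t=2 i3+i4:ld+bne ; 2-wide
t=3 i5:ld ; WAW r3
t=4 i6:xor ; RAW r3
t=5 i7+i8:or+xor ; 2-wide
t=6 i9+i10:ld+sll ; 2-wide
t=7 i11:mulh ; tail

CYCLES = 8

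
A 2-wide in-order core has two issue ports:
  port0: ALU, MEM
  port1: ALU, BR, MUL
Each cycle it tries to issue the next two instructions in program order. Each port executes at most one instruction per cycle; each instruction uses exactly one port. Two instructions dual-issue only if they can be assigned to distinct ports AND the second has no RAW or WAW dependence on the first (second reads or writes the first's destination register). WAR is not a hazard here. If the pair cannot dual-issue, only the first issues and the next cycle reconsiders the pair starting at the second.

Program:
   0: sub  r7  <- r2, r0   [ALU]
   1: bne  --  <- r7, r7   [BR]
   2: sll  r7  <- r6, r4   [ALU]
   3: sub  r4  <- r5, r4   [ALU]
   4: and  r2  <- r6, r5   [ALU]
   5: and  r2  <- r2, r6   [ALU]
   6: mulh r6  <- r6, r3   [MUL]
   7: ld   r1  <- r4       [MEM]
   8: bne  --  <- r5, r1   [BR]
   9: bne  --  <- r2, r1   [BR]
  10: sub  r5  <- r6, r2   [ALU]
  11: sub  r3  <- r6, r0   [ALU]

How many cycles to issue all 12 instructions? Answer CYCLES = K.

0. sub.ALU @i0  | RAW r7
1. bne.BR sll.ALU @i1/i2  | dual
2. sub.ALU and.ALU @i3/i4  | dual
3. and.ALU mulh.MUL @i5/i6  | dual
4. ld.MEM @i7  | RAW r1
5. bne.BR @i8  | no-port BR/BR
6. bne.BR sub.ALU @i9/i10  | dual
7. sub.ALU @i11  | tail

CYCLES = 8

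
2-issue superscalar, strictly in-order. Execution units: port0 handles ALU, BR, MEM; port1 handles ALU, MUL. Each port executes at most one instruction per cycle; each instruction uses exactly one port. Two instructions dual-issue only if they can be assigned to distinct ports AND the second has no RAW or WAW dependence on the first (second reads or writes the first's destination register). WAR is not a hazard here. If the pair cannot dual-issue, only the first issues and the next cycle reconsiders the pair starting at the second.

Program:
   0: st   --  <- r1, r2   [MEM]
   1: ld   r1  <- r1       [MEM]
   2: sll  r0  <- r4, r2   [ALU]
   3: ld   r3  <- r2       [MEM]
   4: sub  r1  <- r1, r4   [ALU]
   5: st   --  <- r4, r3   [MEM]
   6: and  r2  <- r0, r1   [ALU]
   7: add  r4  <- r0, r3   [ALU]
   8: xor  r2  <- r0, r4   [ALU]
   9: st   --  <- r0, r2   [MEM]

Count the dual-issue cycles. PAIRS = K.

c0: i0 st  no-port MEM/MEM
c1: i1/i2 ld sll  2-wide
c2: i3/i4 ld sub  2-wide
c3: i5/i6 st and  2-wide
c4: i7 add  RAW r4
c5: i8 xor  RAW r2
c6: i9 st  tail

PAIRS = 3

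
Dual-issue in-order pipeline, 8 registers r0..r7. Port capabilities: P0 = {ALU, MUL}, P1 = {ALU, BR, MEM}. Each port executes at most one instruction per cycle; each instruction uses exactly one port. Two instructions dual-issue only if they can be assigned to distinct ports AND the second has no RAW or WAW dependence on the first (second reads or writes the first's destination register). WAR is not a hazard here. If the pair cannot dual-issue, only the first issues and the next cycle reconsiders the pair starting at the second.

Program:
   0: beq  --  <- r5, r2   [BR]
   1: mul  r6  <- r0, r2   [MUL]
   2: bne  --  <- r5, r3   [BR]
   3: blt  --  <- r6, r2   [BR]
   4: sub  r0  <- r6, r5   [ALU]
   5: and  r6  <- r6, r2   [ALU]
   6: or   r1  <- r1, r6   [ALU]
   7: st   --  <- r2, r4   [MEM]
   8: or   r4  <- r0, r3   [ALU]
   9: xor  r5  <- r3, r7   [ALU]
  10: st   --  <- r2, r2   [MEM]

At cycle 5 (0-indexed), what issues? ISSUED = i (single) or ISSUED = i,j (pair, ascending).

#0 head=0: beq.BR/mul.MUL i0,i1 dual
#1 head=2: bne.BR i2 no-port BR/BR
#2 head=3: blt.BR/sub.ALU i3,i4 dual
#3 head=5: and.ALU i5 RAW r6
#4 head=6: or.ALU/st.MEM i6,i7 dual
#5 head=8: or.ALU/xor.ALU i8,i9 dual
#6 head=10: st.MEM i10 tail

ISSUED = 8,9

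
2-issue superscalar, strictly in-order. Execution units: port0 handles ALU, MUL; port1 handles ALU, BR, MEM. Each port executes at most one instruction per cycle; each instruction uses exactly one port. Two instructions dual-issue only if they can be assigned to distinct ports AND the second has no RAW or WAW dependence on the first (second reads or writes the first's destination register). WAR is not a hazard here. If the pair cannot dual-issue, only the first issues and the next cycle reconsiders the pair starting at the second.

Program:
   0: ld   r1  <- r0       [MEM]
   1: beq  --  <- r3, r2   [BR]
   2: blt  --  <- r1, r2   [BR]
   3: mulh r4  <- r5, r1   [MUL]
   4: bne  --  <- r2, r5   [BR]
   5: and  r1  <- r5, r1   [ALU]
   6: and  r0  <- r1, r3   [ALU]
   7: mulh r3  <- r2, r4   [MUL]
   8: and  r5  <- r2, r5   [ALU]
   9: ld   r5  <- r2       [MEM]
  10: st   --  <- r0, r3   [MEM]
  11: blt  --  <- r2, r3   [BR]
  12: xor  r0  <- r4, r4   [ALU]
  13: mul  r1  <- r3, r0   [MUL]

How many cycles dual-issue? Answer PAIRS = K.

t=0 i0:ld ; no-port MEM/BR
t=1 i1:beq ; no-port BR/BR
t=2 i2+i3:blt/mulh ; dual
t=3 i4+i5:bne/and ; dual
t=4 i6+i7:and/mulh ; dual
t=5 i8:and ; WAW r5
t=6 i9:ld ; no-port MEM/MEM
t=7 i10:st ; no-port MEM/BR
t=8 i11+i12:blt/xor ; dual
t=9 i13:mul ; tail

PAIRS = 4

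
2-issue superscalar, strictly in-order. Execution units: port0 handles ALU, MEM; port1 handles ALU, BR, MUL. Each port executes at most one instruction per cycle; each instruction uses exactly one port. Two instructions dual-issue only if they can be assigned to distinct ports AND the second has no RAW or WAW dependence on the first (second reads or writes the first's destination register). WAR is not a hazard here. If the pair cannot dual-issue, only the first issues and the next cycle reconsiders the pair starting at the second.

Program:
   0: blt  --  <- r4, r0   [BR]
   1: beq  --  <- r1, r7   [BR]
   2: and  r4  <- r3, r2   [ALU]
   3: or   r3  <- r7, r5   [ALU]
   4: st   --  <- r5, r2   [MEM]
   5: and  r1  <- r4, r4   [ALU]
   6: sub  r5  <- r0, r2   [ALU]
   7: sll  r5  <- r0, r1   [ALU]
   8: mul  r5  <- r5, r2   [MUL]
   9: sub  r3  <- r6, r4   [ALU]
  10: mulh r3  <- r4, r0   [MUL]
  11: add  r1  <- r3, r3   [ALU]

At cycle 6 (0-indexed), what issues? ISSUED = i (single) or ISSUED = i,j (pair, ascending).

[0] i0  blt  -- no-port BR/BR
[1] i1&i2  beq/and  -- 2-wide
[2] i3&i4  or/st  -- 2-wide
[3] i5&i6  and/sub  -- 2-wide
[4] i7  sll  -- RAW+WAW r5
[5] i8&i9  mul/sub  -- 2-wide
[6] i10  mulh  -- RAW r3
[7] i11  add  -- tail

ISSUED = 10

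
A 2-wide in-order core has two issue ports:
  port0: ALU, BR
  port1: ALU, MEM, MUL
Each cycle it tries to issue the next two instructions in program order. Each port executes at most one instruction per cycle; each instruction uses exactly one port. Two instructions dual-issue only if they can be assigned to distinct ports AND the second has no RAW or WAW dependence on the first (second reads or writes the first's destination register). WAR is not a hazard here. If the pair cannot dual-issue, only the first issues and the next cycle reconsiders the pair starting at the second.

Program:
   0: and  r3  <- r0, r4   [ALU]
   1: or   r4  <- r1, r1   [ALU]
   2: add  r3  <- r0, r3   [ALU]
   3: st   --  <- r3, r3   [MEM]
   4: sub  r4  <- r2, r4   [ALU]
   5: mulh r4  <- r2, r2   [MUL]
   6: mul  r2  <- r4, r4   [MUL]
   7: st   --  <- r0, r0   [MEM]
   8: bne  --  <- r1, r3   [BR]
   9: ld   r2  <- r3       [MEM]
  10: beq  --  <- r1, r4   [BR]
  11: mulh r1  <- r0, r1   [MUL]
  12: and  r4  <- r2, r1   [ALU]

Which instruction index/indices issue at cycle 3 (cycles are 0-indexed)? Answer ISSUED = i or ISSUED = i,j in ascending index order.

ISSUED = 5

t=0 i0&i1:and.ALU/or.ALU ; 2-wide
t=1 i2:add.ALU ; RAW r3
t=2 i3&i4:st.MEM/sub.ALU ; 2-wide
t=3 i5:mulh.MUL ; no-port MUL/MUL
t=4 i6:mul.MUL ; no-port MUL/MEM
t=5 i7&i8:st.MEM/bne.BR ; 2-wide
t=6 i9&i10:ld.MEM/beq.BR ; 2-wide
t=7 i11:mulh.MUL ; RAW r1
t=8 i12:and.ALU ; tail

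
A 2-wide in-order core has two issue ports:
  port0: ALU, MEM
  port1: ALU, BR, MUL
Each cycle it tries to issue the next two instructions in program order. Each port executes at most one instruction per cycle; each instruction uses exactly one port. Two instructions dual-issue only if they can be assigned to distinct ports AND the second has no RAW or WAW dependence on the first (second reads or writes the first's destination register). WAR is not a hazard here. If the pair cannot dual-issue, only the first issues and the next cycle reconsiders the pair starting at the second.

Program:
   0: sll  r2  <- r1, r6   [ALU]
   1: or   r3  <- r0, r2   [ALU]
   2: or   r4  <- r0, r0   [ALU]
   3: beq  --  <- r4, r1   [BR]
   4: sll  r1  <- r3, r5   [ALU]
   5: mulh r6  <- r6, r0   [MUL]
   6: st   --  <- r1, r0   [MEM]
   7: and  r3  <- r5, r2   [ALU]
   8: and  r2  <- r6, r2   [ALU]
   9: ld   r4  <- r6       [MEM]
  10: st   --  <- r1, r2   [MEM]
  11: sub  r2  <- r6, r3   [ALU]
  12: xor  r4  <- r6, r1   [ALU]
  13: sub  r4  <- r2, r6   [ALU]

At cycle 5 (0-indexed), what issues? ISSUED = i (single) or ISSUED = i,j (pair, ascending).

ISSUED = 9

  cy0 -> i0 (sll) RAW r2
  cy1 -> i1,i2 (or;or) 2-wide
  cy2 -> i3,i4 (beq;sll) 2-wide
  cy3 -> i5,i6 (mulh;st) 2-wide
  cy4 -> i7,i8 (and;and) 2-wide
  cy5 -> i9 (ld) no-port MEM/MEM
  cy6 -> i10,i11 (st;sub) 2-wide
  cy7 -> i12 (xor) WAW r4
  cy8 -> i13 (sub) tail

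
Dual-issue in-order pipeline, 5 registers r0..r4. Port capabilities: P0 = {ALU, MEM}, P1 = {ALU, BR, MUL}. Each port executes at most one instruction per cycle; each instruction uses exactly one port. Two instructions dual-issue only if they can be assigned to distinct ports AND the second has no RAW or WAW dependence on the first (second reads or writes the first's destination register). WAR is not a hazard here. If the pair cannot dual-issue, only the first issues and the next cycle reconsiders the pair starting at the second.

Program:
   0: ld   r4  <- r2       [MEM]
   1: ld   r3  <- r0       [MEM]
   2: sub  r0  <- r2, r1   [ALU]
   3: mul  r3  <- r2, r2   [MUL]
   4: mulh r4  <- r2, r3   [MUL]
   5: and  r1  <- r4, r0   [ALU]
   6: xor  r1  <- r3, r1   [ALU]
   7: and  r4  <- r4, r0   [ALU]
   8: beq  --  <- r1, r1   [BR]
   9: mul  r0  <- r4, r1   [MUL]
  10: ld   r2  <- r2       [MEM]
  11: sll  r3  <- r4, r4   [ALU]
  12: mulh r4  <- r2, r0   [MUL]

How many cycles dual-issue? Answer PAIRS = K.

  cy0 -> i0 (ld.MEM) no-port MEM/MEM
  cy1 -> i1&i2 (ld.MEM/sub.ALU) 2-wide
  cy2 -> i3 (mul.MUL) no-port MUL/MUL
  cy3 -> i4 (mulh.MUL) RAW r4
  cy4 -> i5 (and.ALU) RAW+WAW r1
  cy5 -> i6&i7 (xor.ALU/and.ALU) 2-wide
  cy6 -> i8 (beq.BR) no-port BR/MUL
  cy7 -> i9&i10 (mul.MUL/ld.MEM) 2-wide
  cy8 -> i11&i12 (sll.ALU/mulh.MUL) 2-wide

PAIRS = 4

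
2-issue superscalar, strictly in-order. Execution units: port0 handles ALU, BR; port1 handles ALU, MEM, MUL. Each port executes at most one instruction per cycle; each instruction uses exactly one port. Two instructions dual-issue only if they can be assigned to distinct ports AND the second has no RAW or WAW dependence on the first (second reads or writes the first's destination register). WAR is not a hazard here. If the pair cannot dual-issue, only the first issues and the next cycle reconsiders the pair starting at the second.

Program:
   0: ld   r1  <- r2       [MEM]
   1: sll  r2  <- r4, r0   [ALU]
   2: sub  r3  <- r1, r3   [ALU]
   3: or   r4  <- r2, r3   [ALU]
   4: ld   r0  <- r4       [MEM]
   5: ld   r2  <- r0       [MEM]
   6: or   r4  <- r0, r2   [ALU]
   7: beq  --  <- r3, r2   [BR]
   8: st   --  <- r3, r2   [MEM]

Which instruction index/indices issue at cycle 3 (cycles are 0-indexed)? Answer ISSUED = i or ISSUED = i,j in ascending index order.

ISSUED = 4

[0] i0,i1  ld.MEM+sll.ALU  -- pair
[1] i2  sub.ALU  -- RAW r3
[2] i3  or.ALU  -- RAW r4
[3] i4  ld.MEM  -- no-port MEM/MEM
[4] i5  ld.MEM  -- RAW r2
[5] i6,i7  or.ALU+beq.BR  -- pair
[6] i8  st.MEM  -- tail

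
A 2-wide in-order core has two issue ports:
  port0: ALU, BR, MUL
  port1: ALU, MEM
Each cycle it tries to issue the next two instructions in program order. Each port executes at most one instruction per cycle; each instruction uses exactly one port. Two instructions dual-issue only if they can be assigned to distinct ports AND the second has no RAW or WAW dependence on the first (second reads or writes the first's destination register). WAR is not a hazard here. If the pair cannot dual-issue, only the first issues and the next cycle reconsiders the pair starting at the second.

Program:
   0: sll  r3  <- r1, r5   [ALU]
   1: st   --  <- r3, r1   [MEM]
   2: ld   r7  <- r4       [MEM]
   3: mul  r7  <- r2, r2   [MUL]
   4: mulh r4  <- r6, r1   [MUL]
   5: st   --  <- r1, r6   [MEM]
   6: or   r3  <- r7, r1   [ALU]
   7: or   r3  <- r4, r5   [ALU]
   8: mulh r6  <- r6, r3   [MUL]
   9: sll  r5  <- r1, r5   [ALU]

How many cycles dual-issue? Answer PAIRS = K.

  cy0 -> i0 (sll) RAW r3
  cy1 -> i1 (st) no-port MEM/MEM
  cy2 -> i2 (ld) WAW r7
  cy3 -> i3 (mul) no-port MUL/MUL
  cy4 -> i4,i5 (mulh;st) pair
  cy5 -> i6 (or) WAW r3
  cy6 -> i7 (or) RAW r3
  cy7 -> i8,i9 (mulh;sll) pair

PAIRS = 2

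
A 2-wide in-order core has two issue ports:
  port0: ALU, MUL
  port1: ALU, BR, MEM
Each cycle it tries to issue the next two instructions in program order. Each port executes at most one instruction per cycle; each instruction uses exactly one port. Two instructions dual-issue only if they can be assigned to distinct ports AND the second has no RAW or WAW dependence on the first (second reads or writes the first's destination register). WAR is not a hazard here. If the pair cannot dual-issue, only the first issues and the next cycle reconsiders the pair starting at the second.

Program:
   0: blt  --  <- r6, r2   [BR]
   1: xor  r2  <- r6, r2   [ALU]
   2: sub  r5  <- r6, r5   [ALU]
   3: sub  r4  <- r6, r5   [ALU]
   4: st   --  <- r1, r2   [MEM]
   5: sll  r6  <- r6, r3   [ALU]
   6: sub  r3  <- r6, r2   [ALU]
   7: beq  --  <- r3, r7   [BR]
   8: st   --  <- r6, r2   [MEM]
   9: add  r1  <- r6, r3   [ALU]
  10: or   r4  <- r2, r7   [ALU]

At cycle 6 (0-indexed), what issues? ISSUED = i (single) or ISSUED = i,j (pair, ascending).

ISSUED = 8,9

#0 head=0: blt/xor i0&i1 pair
#1 head=2: sub i2 RAW r5
#2 head=3: sub/st i3&i4 pair
#3 head=5: sll i5 RAW r6
#4 head=6: sub i6 RAW r3
#5 head=7: beq i7 no-port BR/MEM
#6 head=8: st/add i8&i9 pair
#7 head=10: or i10 tail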